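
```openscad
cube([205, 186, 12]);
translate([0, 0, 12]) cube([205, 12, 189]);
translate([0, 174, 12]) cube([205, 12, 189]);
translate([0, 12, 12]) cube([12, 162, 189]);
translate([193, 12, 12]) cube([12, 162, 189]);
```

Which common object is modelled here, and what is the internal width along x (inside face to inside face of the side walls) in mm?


An open box. The internal width is 181 mm.

A 205×186 base slab with four walls standing on it — an open box. The base is 205 mm wide and the walls are 12 mm thick, so the internal width is 205 − 2 × 12 = 181 mm.


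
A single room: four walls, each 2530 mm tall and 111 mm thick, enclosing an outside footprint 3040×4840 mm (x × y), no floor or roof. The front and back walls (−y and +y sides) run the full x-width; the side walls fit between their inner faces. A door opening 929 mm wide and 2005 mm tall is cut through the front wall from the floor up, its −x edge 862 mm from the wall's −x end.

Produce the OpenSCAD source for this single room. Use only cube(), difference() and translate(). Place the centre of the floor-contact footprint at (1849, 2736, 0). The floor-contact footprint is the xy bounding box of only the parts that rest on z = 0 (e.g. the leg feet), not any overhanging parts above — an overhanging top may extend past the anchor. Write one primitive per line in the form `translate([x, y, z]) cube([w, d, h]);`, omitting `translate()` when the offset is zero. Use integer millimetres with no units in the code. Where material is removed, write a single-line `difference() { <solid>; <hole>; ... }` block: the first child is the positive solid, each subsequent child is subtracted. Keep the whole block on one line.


difference() { translate([329, 316, 0]) cube([3040, 111, 2530]); translate([1191, 316, 0]) cube([929, 111, 2005]); }
translate([329, 5045, 0]) cube([3040, 111, 2530]);
translate([329, 427, 0]) cube([111, 4618, 2530]);
translate([3258, 427, 0]) cube([111, 4618, 2530]);


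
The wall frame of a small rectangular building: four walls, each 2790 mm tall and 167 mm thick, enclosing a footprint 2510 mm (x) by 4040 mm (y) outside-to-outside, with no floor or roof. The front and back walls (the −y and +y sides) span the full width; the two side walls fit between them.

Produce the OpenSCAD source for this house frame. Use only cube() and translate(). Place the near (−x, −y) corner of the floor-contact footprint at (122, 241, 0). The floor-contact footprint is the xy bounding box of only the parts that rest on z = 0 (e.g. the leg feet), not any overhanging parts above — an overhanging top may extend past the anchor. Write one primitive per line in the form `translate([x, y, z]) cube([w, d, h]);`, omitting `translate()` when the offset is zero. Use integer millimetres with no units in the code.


translate([122, 241, 0]) cube([2510, 167, 2790]);
translate([122, 4114, 0]) cube([2510, 167, 2790]);
translate([122, 408, 0]) cube([167, 3706, 2790]);
translate([2465, 408, 0]) cube([167, 3706, 2790]);


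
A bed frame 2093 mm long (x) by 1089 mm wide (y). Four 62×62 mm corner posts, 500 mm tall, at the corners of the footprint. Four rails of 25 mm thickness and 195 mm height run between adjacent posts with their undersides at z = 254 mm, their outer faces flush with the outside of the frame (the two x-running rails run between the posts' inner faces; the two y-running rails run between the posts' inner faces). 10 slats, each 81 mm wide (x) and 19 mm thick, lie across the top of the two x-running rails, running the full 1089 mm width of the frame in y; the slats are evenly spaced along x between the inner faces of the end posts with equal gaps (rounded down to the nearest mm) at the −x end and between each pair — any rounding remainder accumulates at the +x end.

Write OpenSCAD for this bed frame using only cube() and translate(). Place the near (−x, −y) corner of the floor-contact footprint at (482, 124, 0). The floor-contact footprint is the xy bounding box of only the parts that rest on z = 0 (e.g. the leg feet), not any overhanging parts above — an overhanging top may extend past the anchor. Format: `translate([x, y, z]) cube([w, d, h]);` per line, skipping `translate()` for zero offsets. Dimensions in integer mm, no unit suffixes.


translate([482, 124, 0]) cube([62, 62, 500]);
translate([482, 1151, 0]) cube([62, 62, 500]);
translate([2513, 124, 0]) cube([62, 62, 500]);
translate([2513, 1151, 0]) cube([62, 62, 500]);
translate([544, 124, 254]) cube([1969, 25, 195]);
translate([544, 1188, 254]) cube([1969, 25, 195]);
translate([482, 186, 254]) cube([25, 965, 195]);
translate([2550, 186, 254]) cube([25, 965, 195]);
translate([649, 124, 449]) cube([81, 1089, 19]);
translate([835, 124, 449]) cube([81, 1089, 19]);
translate([1021, 124, 449]) cube([81, 1089, 19]);
translate([1207, 124, 449]) cube([81, 1089, 19]);
translate([1393, 124, 449]) cube([81, 1089, 19]);
translate([1579, 124, 449]) cube([81, 1089, 19]);
translate([1765, 124, 449]) cube([81, 1089, 19]);
translate([1951, 124, 449]) cube([81, 1089, 19]);
translate([2137, 124, 449]) cube([81, 1089, 19]);
translate([2323, 124, 449]) cube([81, 1089, 19]);


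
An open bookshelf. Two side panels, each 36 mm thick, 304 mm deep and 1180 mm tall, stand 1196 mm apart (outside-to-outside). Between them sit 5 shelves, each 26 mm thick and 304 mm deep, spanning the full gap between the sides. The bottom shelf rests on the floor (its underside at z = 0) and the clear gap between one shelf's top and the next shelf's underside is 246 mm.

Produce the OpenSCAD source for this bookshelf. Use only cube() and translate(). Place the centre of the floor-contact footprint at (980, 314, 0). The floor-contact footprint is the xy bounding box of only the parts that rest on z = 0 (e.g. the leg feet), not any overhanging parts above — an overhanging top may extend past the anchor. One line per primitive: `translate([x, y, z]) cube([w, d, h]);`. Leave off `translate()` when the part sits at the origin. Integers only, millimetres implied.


translate([382, 162, 0]) cube([36, 304, 1180]);
translate([1542, 162, 0]) cube([36, 304, 1180]);
translate([418, 162, 0]) cube([1124, 304, 26]);
translate([418, 162, 272]) cube([1124, 304, 26]);
translate([418, 162, 544]) cube([1124, 304, 26]);
translate([418, 162, 816]) cube([1124, 304, 26]);
translate([418, 162, 1088]) cube([1124, 304, 26]);


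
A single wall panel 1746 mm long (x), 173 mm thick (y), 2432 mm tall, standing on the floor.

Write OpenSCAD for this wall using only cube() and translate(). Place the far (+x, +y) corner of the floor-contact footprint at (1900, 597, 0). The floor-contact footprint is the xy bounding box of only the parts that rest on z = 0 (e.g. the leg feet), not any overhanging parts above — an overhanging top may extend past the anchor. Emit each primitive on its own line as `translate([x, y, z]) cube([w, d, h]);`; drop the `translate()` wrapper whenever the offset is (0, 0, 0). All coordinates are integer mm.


translate([154, 424, 0]) cube([1746, 173, 2432]);


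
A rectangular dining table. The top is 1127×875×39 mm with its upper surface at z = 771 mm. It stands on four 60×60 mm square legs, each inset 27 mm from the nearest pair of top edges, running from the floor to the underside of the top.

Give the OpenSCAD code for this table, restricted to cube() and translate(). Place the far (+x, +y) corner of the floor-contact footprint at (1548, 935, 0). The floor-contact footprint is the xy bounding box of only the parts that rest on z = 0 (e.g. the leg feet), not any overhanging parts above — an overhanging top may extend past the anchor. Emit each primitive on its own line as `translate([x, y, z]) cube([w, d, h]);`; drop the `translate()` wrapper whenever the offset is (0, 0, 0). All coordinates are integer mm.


// leg_h = 771 - 39 = 732
translate([448, 87, 732]) cube([1127, 875, 39]);
translate([475, 114, 0]) cube([60, 60, 732]);
translate([1488, 114, 0]) cube([60, 60, 732]);
translate([475, 875, 0]) cube([60, 60, 732]);
translate([1488, 875, 0]) cube([60, 60, 732]);


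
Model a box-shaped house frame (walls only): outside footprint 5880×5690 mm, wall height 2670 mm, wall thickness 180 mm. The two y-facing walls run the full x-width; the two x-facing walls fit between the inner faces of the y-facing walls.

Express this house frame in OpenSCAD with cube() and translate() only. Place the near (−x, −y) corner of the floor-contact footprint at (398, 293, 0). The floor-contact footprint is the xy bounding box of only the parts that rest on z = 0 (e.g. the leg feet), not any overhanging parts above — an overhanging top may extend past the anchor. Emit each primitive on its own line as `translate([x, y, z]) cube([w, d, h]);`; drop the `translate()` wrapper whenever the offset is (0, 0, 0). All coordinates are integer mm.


translate([398, 293, 0]) cube([5880, 180, 2670]);
translate([398, 5803, 0]) cube([5880, 180, 2670]);
translate([398, 473, 0]) cube([180, 5330, 2670]);
translate([6098, 473, 0]) cube([180, 5330, 2670]);


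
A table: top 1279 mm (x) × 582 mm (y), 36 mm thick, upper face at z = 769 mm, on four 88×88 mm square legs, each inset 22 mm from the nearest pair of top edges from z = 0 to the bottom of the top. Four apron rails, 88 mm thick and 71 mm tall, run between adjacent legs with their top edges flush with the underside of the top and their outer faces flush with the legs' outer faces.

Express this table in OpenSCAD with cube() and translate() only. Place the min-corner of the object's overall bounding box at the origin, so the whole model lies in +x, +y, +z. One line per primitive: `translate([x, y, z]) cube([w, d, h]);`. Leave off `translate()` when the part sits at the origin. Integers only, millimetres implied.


translate([0, 0, 733]) cube([1279, 582, 36]);
translate([22, 22, 0]) cube([88, 88, 733]);
translate([1169, 22, 0]) cube([88, 88, 733]);
translate([22, 472, 0]) cube([88, 88, 733]);
translate([1169, 472, 0]) cube([88, 88, 733]);
translate([110, 22, 662]) cube([1059, 88, 71]);
translate([110, 472, 662]) cube([1059, 88, 71]);
translate([22, 110, 662]) cube([88, 362, 71]);
translate([1169, 110, 662]) cube([88, 362, 71]);


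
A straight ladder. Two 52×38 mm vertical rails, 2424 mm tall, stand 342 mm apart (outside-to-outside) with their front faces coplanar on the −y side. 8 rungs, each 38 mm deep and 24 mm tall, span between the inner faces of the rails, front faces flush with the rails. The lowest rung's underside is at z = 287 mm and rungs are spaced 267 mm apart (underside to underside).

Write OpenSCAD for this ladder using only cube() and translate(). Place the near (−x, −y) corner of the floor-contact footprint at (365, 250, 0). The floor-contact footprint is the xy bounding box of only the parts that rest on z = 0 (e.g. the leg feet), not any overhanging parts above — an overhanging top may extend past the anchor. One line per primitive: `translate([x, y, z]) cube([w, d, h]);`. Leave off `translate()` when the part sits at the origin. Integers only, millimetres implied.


// rung span = 342 - 2*52 = 238
// rung[k] z = 287 + k*267
translate([365, 250, 0]) cube([52, 38, 2424]);
translate([655, 250, 0]) cube([52, 38, 2424]);
translate([417, 250, 287]) cube([238, 38, 24]);
translate([417, 250, 554]) cube([238, 38, 24]);
translate([417, 250, 821]) cube([238, 38, 24]);
translate([417, 250, 1088]) cube([238, 38, 24]);
translate([417, 250, 1355]) cube([238, 38, 24]);
translate([417, 250, 1622]) cube([238, 38, 24]);
translate([417, 250, 1889]) cube([238, 38, 24]);
translate([417, 250, 2156]) cube([238, 38, 24]);


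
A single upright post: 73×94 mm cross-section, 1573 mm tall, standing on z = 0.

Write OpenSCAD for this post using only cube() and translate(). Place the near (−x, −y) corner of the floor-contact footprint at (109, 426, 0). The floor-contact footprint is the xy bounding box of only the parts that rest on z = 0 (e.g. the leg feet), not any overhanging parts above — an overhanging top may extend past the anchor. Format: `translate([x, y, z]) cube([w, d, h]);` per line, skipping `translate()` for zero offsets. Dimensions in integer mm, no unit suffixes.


translate([109, 426, 0]) cube([73, 94, 1573]);


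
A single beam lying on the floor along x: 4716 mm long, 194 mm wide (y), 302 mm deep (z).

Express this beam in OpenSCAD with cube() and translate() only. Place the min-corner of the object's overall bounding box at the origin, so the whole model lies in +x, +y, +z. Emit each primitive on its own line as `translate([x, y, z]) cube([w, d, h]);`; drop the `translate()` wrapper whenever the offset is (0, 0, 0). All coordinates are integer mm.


cube([4716, 194, 302]);


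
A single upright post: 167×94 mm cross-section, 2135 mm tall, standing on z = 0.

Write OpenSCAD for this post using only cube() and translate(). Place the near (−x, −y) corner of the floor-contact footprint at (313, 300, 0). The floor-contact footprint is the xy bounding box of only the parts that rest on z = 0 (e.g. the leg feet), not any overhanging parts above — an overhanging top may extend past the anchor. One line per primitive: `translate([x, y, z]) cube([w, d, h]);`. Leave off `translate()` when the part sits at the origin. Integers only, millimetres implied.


translate([313, 300, 0]) cube([167, 94, 2135]);


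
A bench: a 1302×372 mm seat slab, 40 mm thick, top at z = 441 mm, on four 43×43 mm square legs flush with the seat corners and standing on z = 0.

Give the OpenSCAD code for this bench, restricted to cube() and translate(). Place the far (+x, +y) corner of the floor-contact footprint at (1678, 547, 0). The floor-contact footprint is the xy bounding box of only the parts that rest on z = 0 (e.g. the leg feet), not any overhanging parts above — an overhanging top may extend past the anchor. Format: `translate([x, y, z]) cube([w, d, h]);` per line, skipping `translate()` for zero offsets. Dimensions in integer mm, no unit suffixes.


translate([376, 175, 401]) cube([1302, 372, 40]);
translate([376, 175, 0]) cube([43, 43, 401]);
translate([376, 504, 0]) cube([43, 43, 401]);
translate([1635, 175, 0]) cube([43, 43, 401]);
translate([1635, 504, 0]) cube([43, 43, 401]);


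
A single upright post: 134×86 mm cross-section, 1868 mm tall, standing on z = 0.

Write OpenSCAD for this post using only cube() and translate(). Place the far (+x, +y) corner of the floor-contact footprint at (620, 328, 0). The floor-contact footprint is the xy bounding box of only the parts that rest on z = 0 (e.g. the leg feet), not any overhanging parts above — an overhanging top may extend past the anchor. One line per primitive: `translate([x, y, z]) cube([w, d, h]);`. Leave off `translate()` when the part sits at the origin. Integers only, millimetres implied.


translate([486, 242, 0]) cube([134, 86, 1868]);


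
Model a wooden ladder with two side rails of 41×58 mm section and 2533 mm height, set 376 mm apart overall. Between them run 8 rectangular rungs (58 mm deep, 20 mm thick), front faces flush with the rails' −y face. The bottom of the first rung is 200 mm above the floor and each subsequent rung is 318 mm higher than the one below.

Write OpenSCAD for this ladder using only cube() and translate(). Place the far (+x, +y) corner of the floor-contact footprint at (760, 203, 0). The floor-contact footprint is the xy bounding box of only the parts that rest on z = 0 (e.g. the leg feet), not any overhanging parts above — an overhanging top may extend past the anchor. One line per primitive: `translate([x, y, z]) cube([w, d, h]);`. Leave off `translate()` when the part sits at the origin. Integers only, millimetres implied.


translate([384, 145, 0]) cube([41, 58, 2533]);
translate([719, 145, 0]) cube([41, 58, 2533]);
translate([425, 145, 200]) cube([294, 58, 20]);
translate([425, 145, 518]) cube([294, 58, 20]);
translate([425, 145, 836]) cube([294, 58, 20]);
translate([425, 145, 1154]) cube([294, 58, 20]);
translate([425, 145, 1472]) cube([294, 58, 20]);
translate([425, 145, 1790]) cube([294, 58, 20]);
translate([425, 145, 2108]) cube([294, 58, 20]);
translate([425, 145, 2426]) cube([294, 58, 20]);


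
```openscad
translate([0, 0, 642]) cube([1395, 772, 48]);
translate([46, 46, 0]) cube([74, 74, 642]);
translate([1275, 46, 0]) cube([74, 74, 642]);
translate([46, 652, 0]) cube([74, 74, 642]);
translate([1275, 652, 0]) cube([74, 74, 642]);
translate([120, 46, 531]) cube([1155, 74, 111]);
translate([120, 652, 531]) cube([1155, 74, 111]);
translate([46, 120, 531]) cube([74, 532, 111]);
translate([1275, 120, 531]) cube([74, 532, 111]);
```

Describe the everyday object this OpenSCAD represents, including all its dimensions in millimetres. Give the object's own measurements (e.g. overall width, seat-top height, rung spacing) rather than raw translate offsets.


A table: top 1395 mm (x) × 772 mm (y), 48 mm thick, upper face at z = 690 mm, on four 74×74 mm square legs, each inset 46 mm from the nearest pair of top edges from z = 0 to the bottom of the top. Four apron rails, 74 mm thick and 111 mm tall, run between adjacent legs with their top edges flush with the underside of the top and their outer faces flush with the legs' outer faces.


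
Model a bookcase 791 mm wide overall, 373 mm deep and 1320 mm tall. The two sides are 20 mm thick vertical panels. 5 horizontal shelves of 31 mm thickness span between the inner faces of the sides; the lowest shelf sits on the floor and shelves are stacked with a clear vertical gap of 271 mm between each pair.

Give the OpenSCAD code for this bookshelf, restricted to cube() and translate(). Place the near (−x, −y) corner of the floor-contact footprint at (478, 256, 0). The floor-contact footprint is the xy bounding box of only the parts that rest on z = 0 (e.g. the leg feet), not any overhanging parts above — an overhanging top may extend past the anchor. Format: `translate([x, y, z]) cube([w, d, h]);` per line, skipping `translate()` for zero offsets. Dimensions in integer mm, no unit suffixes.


translate([478, 256, 0]) cube([20, 373, 1320]);
translate([1249, 256, 0]) cube([20, 373, 1320]);
translate([498, 256, 0]) cube([751, 373, 31]);
translate([498, 256, 302]) cube([751, 373, 31]);
translate([498, 256, 604]) cube([751, 373, 31]);
translate([498, 256, 906]) cube([751, 373, 31]);
translate([498, 256, 1208]) cube([751, 373, 31]);


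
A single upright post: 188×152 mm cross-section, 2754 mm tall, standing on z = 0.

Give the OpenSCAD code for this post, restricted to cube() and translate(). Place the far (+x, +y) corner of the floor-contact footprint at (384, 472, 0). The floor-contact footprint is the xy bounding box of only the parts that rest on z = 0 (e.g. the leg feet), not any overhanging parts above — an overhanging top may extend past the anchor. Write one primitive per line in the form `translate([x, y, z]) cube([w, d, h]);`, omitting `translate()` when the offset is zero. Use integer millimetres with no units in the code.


translate([196, 320, 0]) cube([188, 152, 2754]);


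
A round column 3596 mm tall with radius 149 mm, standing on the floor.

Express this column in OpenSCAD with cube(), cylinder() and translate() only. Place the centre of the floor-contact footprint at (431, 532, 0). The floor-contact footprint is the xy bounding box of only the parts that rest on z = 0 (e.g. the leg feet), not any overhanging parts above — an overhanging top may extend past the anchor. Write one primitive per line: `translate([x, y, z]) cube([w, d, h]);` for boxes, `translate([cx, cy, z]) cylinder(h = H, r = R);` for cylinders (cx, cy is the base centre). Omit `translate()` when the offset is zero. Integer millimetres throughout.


translate([431, 532, 0]) cylinder(h = 3596, r = 149);


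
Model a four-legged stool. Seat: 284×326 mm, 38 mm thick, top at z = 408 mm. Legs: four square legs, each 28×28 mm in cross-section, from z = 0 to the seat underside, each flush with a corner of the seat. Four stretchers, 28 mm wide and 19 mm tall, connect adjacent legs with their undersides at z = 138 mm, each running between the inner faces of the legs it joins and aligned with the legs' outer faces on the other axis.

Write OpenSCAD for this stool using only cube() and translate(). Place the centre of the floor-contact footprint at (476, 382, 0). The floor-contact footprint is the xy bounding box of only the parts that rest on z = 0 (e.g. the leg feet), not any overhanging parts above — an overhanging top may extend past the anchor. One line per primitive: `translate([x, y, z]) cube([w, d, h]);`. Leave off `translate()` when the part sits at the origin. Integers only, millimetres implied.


translate([334, 219, 370]) cube([284, 326, 38]);
translate([334, 219, 0]) cube([28, 28, 370]);
translate([590, 219, 0]) cube([28, 28, 370]);
translate([334, 517, 0]) cube([28, 28, 370]);
translate([590, 517, 0]) cube([28, 28, 370]);
translate([362, 219, 138]) cube([228, 28, 19]);
translate([362, 517, 138]) cube([228, 28, 19]);
translate([334, 247, 138]) cube([28, 270, 19]);
translate([590, 247, 138]) cube([28, 270, 19]);


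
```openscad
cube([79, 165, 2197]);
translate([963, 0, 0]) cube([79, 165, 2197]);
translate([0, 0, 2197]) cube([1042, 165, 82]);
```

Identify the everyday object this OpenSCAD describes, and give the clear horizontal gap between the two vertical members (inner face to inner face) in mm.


A door frame. The clear opening width is 884 mm.

Two 2197 mm tall posts with a header on top — a door frame. The left jamb is 79 mm wide at x = 0; the right jamb starts at x = 963. The clear opening is 963 − 79 = 884 mm.


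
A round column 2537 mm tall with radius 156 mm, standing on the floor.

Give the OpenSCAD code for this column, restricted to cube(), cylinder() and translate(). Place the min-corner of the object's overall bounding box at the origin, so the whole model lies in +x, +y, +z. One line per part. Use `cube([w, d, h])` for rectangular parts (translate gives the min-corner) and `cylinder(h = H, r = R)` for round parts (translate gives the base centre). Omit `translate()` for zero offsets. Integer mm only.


translate([156, 156, 0]) cylinder(h = 2537, r = 156);


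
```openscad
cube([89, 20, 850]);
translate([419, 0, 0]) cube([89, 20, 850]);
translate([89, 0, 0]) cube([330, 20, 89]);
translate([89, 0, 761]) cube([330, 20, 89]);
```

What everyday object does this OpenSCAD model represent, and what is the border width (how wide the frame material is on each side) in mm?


A picture frame. The border width is 89 mm.

Four thin pieces enclosing a rectangular opening — a picture frame. The two full-height stiles are 850 mm tall; the top rail sits at z = 761 and is 89 mm tall, so the border above the opening is 850 − 761 = 89 mm, matching the stile x-width.


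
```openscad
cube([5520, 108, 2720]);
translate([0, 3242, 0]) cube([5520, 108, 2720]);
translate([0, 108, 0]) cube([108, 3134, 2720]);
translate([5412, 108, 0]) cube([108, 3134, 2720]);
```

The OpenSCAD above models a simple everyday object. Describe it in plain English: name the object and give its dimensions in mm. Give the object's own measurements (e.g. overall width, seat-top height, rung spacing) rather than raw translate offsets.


The wall frame of a small rectangular building: four walls, each 2720 mm tall and 108 mm thick, enclosing a footprint 5520 mm (x) by 3350 mm (y) outside-to-outside, with no floor or roof. The front and back walls (the −y and +y sides) span the full width; the two side walls fit between them.


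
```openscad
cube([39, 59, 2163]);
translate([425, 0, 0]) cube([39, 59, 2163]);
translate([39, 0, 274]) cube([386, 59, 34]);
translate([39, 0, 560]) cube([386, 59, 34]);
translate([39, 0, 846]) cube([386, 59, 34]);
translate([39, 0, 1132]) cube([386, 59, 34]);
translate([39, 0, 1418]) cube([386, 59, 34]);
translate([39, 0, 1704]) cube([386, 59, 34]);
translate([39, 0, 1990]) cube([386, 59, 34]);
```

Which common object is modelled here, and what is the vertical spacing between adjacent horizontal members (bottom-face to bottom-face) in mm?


A ladder. The rung spacing is 286 mm.

Two tall 39×59 posts with 7 short bars between them — a ladder. Adjacent rungs sit at z = 274 and z = 560, so the spacing is 560 − 274 = 286 mm.


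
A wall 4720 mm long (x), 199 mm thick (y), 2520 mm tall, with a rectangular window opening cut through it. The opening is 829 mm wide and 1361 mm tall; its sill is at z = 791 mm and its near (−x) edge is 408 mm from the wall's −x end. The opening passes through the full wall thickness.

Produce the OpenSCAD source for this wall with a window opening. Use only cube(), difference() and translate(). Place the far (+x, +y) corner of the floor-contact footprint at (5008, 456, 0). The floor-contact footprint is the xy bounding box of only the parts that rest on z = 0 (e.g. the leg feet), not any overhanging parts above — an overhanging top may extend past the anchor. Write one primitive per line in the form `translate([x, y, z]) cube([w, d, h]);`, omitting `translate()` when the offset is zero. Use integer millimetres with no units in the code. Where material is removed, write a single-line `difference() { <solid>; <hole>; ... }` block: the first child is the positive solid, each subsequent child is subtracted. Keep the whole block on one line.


difference() { translate([288, 257, 0]) cube([4720, 199, 2520]); translate([696, 257, 791]) cube([829, 199, 1361]); }


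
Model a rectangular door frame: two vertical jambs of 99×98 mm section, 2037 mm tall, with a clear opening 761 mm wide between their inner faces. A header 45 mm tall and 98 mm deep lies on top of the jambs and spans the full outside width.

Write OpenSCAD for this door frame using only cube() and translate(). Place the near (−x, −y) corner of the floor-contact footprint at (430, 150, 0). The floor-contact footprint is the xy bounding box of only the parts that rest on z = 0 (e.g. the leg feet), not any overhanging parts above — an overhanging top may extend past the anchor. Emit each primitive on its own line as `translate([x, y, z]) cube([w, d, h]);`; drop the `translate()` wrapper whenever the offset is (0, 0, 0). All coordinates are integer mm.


translate([430, 150, 0]) cube([99, 98, 2037]);
translate([1290, 150, 0]) cube([99, 98, 2037]);
translate([430, 150, 2037]) cube([959, 98, 45]);


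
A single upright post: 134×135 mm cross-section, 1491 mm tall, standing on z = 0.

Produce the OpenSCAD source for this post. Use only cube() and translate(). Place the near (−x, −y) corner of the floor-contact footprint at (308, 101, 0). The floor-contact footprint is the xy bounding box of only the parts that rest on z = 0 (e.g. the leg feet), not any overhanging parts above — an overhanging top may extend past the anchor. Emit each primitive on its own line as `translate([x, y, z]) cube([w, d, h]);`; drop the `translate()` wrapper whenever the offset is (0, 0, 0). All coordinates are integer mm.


translate([308, 101, 0]) cube([134, 135, 1491]);


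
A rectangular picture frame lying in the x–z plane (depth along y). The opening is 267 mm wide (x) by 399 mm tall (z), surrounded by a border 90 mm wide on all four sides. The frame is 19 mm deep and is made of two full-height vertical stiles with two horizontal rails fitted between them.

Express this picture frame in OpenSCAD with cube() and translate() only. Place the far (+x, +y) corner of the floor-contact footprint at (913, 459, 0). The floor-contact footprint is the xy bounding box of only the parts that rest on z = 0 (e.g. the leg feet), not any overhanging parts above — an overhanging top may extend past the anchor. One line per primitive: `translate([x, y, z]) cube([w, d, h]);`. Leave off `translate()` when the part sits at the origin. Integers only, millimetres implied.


translate([466, 440, 0]) cube([90, 19, 579]);
translate([823, 440, 0]) cube([90, 19, 579]);
translate([556, 440, 0]) cube([267, 19, 90]);
translate([556, 440, 489]) cube([267, 19, 90]);


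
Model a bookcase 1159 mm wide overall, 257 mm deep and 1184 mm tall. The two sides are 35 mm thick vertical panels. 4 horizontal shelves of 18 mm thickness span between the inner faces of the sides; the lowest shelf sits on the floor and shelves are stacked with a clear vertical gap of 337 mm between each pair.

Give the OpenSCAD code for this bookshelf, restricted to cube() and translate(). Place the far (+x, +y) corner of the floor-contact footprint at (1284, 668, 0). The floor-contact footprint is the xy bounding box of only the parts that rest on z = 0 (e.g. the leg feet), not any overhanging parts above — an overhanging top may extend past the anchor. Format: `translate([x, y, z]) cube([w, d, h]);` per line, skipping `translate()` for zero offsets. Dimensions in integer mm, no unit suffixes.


translate([125, 411, 0]) cube([35, 257, 1184]);
translate([1249, 411, 0]) cube([35, 257, 1184]);
translate([160, 411, 0]) cube([1089, 257, 18]);
translate([160, 411, 355]) cube([1089, 257, 18]);
translate([160, 411, 710]) cube([1089, 257, 18]);
translate([160, 411, 1065]) cube([1089, 257, 18]);


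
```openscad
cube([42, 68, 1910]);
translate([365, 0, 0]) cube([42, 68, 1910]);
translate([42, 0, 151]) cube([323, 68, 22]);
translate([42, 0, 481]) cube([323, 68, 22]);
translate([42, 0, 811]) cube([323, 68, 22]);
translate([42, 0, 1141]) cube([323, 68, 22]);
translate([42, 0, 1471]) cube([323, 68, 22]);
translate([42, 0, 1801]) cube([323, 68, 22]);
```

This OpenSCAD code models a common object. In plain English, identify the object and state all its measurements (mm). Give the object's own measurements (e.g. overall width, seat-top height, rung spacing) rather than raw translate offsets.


A straight ladder. Two 42×68 mm vertical rails, 1910 mm tall, stand 407 mm apart (outside-to-outside) with their front faces coplanar on the −y side. 6 rungs, each 68 mm deep and 22 mm tall, span between the inner faces of the rails, front faces flush with the rails. The lowest rung's underside is at z = 151 mm and rungs are spaced 330 mm apart (underside to underside).


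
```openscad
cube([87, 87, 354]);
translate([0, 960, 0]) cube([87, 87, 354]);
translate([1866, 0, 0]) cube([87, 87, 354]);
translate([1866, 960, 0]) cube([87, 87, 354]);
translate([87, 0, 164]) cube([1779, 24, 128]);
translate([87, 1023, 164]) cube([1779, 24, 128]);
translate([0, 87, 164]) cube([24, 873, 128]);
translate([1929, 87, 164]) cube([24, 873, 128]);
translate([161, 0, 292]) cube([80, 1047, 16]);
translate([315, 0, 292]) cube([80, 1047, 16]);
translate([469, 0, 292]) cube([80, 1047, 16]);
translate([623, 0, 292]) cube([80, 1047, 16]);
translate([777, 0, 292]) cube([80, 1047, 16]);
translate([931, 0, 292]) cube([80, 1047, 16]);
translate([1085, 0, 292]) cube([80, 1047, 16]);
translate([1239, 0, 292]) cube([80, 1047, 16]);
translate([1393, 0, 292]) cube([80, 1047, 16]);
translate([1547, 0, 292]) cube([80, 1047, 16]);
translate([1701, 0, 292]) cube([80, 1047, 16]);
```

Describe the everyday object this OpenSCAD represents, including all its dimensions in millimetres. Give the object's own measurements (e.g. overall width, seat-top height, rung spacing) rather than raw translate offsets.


A bed frame 1953 mm long (x) by 1047 mm wide (y). Four 87×87 mm corner posts, 354 mm tall, at the corners of the footprint. Four rails of 24 mm thickness and 128 mm height run between adjacent posts with their undersides at z = 164 mm, their outer faces flush with the outside of the frame (the two x-running rails run between the posts' inner faces; the two y-running rails run between the posts' inner faces). 11 slats, each 80 mm wide (x) and 16 mm thick, lie across the top of the two x-running rails, running the full 1047 mm width of the frame in y; along x they sit between the end posts with a 74 mm gap after the −x posts and between neighbouring slats, leaving 85 mm before the +x posts.


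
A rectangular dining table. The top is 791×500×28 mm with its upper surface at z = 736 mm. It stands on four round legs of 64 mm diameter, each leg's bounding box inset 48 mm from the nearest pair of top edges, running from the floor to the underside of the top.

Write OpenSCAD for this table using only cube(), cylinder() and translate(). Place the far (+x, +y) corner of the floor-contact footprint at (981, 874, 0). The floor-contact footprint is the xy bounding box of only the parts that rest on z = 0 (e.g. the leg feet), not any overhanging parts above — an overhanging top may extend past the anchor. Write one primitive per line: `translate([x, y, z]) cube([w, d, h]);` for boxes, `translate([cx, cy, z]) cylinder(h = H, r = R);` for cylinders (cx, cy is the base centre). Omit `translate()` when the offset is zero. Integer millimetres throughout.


translate([238, 422, 708]) cube([791, 500, 28]);
translate([318, 502, 0]) cylinder(h = 708, r = 32);
translate([949, 502, 0]) cylinder(h = 708, r = 32);
translate([318, 842, 0]) cylinder(h = 708, r = 32);
translate([949, 842, 0]) cylinder(h = 708, r = 32);


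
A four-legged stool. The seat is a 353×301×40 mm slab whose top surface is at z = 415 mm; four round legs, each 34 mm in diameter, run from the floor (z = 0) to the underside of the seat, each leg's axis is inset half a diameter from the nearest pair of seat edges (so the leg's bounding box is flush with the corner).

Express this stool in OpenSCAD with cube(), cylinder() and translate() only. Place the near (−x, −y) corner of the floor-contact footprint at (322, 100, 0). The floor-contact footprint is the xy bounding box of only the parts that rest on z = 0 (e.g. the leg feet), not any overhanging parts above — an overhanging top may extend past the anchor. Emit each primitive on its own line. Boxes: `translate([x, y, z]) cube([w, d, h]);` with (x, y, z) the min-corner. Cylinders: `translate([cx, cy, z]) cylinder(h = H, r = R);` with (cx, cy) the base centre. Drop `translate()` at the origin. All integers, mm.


translate([322, 100, 375]) cube([353, 301, 40]);
translate([339, 117, 0]) cylinder(h = 375, r = 17);
translate([658, 117, 0]) cylinder(h = 375, r = 17);
translate([339, 384, 0]) cylinder(h = 375, r = 17);
translate([658, 384, 0]) cylinder(h = 375, r = 17);


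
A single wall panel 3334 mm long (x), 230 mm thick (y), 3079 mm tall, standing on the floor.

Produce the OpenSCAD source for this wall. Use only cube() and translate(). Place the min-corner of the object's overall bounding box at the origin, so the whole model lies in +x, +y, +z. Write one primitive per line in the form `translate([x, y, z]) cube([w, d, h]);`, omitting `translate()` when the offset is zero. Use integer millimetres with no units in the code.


cube([3334, 230, 3079]);


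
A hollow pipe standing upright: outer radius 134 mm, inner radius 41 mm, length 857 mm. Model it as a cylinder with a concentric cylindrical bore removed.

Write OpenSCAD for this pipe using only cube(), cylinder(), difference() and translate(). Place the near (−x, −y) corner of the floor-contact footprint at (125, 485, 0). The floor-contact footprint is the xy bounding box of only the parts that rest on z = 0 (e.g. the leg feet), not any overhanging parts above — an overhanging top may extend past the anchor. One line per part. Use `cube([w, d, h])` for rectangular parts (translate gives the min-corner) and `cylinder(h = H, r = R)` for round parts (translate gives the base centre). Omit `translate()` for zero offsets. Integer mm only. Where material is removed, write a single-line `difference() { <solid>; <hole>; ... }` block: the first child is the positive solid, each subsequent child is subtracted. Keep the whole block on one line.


difference() { translate([259, 619, 0]) cylinder(h = 857, r = 134); translate([259, 619, 0]) cylinder(h = 857, r = 41); }


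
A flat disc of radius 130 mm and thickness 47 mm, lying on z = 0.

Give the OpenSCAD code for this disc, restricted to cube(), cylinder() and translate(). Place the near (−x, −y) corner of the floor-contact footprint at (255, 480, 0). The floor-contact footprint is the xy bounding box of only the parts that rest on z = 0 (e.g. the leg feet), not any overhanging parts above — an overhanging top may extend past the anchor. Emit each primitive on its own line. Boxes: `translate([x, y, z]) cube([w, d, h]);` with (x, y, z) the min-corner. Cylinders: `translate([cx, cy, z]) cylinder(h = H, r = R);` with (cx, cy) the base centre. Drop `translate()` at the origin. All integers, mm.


translate([385, 610, 0]) cylinder(h = 47, r = 130);


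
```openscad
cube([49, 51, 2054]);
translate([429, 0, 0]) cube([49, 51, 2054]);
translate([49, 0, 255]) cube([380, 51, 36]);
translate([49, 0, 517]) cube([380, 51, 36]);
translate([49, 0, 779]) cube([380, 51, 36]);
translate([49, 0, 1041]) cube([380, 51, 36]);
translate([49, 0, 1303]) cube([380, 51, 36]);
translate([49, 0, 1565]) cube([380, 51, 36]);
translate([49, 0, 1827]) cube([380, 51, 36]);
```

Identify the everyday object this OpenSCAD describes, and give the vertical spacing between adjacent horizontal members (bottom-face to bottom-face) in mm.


A ladder. The rung spacing is 262 mm.

Two tall 49×51 posts with 7 short bars between them — a ladder. Adjacent rungs sit at z = 255 and z = 517, so the spacing is 517 − 255 = 262 mm.


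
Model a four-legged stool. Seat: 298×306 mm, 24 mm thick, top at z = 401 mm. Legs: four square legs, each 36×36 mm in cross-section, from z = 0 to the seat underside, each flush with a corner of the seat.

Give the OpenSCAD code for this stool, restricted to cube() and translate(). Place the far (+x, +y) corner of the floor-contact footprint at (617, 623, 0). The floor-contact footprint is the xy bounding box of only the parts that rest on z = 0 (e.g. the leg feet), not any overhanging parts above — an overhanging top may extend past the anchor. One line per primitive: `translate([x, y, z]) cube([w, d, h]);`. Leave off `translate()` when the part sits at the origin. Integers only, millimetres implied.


translate([319, 317, 377]) cube([298, 306, 24]);
translate([319, 317, 0]) cube([36, 36, 377]);
translate([581, 317, 0]) cube([36, 36, 377]);
translate([319, 587, 0]) cube([36, 36, 377]);
translate([581, 587, 0]) cube([36, 36, 377]);


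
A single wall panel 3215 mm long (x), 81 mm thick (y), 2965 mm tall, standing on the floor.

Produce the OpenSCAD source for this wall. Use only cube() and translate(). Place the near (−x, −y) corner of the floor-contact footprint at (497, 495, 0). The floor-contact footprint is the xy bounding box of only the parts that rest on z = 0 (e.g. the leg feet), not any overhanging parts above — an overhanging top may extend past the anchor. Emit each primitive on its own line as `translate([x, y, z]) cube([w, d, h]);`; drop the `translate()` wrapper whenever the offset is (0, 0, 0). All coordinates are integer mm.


translate([497, 495, 0]) cube([3215, 81, 2965]);


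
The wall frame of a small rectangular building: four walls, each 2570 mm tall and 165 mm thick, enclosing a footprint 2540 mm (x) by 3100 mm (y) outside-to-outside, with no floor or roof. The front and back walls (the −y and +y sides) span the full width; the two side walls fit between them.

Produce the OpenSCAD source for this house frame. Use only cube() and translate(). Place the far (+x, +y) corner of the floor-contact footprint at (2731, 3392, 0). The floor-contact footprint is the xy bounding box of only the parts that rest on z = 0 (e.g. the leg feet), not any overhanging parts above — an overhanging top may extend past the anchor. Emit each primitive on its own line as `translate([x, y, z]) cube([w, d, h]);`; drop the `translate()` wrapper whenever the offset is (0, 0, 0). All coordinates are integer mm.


translate([191, 292, 0]) cube([2540, 165, 2570]);
translate([191, 3227, 0]) cube([2540, 165, 2570]);
translate([191, 457, 0]) cube([165, 2770, 2570]);
translate([2566, 457, 0]) cube([165, 2770, 2570]);


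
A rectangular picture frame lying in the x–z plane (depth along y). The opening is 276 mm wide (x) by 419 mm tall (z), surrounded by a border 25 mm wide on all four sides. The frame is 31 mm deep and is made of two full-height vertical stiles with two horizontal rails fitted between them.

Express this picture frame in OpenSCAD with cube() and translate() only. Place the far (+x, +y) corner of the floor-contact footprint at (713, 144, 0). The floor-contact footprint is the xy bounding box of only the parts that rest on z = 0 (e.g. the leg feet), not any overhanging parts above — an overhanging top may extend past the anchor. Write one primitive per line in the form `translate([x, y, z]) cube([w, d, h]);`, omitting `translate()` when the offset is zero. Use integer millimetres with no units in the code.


translate([387, 113, 0]) cube([25, 31, 469]);
translate([688, 113, 0]) cube([25, 31, 469]);
translate([412, 113, 0]) cube([276, 31, 25]);
translate([412, 113, 444]) cube([276, 31, 25]);
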